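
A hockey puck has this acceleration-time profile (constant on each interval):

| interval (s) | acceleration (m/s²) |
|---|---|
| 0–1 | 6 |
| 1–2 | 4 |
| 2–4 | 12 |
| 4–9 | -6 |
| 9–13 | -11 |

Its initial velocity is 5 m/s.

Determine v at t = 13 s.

Δv equals the area under the a-t graph; then v = v₀ + Δv.
0–1 s: 6 × 1 = 6 m/s
1–2 s: 4 × 1 = 4 m/s
2–4 s: 12 × 2 = 24 m/s
4–9 s: -6 × 5 = -30 m/s
9–13 s: -11 × 4 = -44 m/s
Δv = -40 m/s, so v(13) = 5 + (-40) = -35 m/s.

-35 m/s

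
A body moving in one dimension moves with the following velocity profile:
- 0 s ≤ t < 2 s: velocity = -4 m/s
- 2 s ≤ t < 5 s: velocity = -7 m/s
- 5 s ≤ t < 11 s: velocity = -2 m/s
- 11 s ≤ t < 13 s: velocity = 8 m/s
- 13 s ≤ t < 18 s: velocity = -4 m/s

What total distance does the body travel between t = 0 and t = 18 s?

77 m

Total distance travelled is ∫|v| dt — sum the magnitudes of each area piece.
0–2 s: |-4| × 2 = 8 m
2–5 s: |-7| × 3 = 21 m
5–11 s: |-2| × 6 = 12 m
11–13 s: |8| × 2 = 16 m
13–18 s: |-4| × 5 = 20 m
Total distance = 77 m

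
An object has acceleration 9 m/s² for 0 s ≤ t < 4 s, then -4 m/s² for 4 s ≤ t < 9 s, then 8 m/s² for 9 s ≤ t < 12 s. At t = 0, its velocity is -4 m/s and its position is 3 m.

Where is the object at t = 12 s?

241 m

On each constant-a segment, Δv = aΔt and Δx = v₀Δt + ½aΔt²; chain segment to segment.
0–4 s: v starts -4 m/s; Δx = -4·4 + ½·9·4² = 56 m; v ends 32 m/s.
4–9 s: v starts 32 m/s; Δx = 32·5 + ½·-4·5² = 110 m; v ends 12 m/s.
9–12 s: v starts 12 m/s; Δx = 12·3 + ½·8·3² = 72 m; v ends 36 m/s.
x(12) = 3 + Σ Δx = 241 m.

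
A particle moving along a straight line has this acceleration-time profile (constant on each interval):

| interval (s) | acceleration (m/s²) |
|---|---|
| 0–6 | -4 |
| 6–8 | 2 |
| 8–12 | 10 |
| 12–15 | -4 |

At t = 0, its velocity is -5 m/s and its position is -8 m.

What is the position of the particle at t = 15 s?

-157 m

On each constant-a segment, Δv = aΔt and Δx = v₀Δt + ½aΔt²; chain segment to segment.
0–6 s: v starts -5 m/s; Δx = -5·6 + ½·-4·6² = -102 m; v ends -29 m/s.
6–8 s: v starts -29 m/s; Δx = -29·2 + ½·2·2² = -54 m; v ends -25 m/s.
8–12 s: v starts -25 m/s; Δx = -25·4 + ½·10·4² = -20 m; v ends 15 m/s.
12–15 s: v starts 15 m/s; Δx = 15·3 + ½·-4·3² = 27 m; v ends 3 m/s.
x(15) = -8 + Σ Δx = -157 m.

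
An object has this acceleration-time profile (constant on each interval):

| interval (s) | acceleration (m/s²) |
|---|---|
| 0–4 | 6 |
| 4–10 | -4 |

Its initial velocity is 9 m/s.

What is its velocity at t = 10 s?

Δv equals the area under the a-t graph; then v = v₀ + Δv.
0–4 s: 6 × 4 = 24 m/s
4–10 s: -4 × 6 = -24 m/s
Δv = 0 m/s, so v(10) = 9 + (0) = 9 m/s.

9 m/s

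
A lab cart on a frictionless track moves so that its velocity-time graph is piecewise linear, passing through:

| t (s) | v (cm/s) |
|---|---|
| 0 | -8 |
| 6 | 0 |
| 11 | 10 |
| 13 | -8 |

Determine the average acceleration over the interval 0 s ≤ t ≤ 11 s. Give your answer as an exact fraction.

18/11 cm/s²

Average acceleration = Δv/Δt = (10 − -8)/(11 − 0) = 18/11 cm/s².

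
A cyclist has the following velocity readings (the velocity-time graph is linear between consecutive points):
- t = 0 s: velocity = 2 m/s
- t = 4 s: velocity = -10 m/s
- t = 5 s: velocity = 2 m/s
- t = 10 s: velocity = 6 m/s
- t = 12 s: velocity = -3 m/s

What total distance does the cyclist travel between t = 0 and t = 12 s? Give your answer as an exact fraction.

Distance (not displacement) is the total path length: add the absolute areas under v-t.
0–4 s: v = 0 at t = 2/3 s; triangle areas 2/3 + 50/3 = 52/3 m
4–5 s: v = 0 at t = 29/6 s; triangle areas 25/6 + 1/6 = 13/3 m
5–10 s: |½(2 + 6)(5)| = 20 m
10–12 s: v = 0 at t = 34/3 s; triangle areas 4 + 1 = 5 m
Total distance = 140/3 m

140/3 m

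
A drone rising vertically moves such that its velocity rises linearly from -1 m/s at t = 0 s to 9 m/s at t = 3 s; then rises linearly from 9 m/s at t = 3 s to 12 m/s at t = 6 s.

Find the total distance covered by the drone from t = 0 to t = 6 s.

43.8 m

Total distance travelled is ∫|v| dt — sum the magnitudes of each area piece.
0–3 s: v = 0 at t = 0.3 s; triangle areas 0.15 + 12.15 = 12.3 m
3–6 s: |½(9 + 12)(3)| = 31.5 m
Total distance = 43.8 m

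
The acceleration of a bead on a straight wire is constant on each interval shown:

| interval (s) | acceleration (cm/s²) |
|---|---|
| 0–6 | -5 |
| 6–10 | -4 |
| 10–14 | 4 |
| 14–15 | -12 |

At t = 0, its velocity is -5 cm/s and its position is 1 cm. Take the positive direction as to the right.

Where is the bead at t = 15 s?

On each constant-a segment, Δv = aΔt and Δx = v₀Δt + ½aΔt²; chain segment to segment.
0–6 s: v starts -5 cm/s; Δx = -5·6 + ½·-5·6² = -120 cm; v ends -35 cm/s.
6–10 s: v starts -35 cm/s; Δx = -35·4 + ½·-4·4² = -172 cm; v ends -51 cm/s.
10–14 s: v starts -51 cm/s; Δx = -51·4 + ½·4·4² = -172 cm; v ends -35 cm/s.
14–15 s: v starts -35 cm/s; Δx = -35·1 + ½·-12·1² = -41 cm; v ends -47 cm/s.
x(15) = 1 + Σ Δx = -504 cm.

-504 cm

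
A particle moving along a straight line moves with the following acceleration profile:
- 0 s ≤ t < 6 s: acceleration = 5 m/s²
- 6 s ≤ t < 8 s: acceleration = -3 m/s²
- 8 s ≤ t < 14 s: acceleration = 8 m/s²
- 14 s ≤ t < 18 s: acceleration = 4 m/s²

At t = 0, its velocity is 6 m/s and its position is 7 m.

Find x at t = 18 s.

867 m

On each constant-a segment, Δv = aΔt and Δx = v₀Δt + ½aΔt²; chain segment to segment.
0–6 s: v starts 6 m/s; Δx = 6·6 + ½·5·6² = 126 m; v ends 36 m/s.
6–8 s: v starts 36 m/s; Δx = 36·2 + ½·-3·2² = 66 m; v ends 30 m/s.
8–14 s: v starts 30 m/s; Δx = 30·6 + ½·8·6² = 324 m; v ends 78 m/s.
14–18 s: v starts 78 m/s; Δx = 78·4 + ½·4·4² = 344 m; v ends 94 m/s.
x(18) = 7 + Σ Δx = 867 m.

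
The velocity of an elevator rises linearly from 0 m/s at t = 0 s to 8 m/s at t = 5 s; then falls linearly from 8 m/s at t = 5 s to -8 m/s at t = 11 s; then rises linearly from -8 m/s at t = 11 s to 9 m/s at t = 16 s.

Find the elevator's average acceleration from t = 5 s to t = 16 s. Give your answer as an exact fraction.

Average acceleration = Δv/Δt = (9 − 8)/(16 − 5) = 1/11 m/s².

1/11 m/s²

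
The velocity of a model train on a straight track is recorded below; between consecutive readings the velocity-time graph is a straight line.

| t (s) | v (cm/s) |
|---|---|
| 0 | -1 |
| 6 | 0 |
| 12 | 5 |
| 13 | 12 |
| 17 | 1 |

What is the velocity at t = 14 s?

On 13–17 s the graph is linear from 12 to 1 cm/s: v(14) = 12 + (1 − 12)·(14 − 13)/(17 − 13) = 9.25 cm/s.

9.25 cm/s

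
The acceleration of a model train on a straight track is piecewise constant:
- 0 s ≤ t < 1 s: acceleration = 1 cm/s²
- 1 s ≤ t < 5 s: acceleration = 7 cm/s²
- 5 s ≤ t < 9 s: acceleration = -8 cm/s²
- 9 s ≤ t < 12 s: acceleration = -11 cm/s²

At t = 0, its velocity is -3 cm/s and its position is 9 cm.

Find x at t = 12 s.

On each constant-a segment, Δv = aΔt and Δx = v₀Δt + ½aΔt²; chain segment to segment.
0–1 s: v starts -3 cm/s; Δx = -3·1 + ½·1·1² = -2.5 cm; v ends -2 cm/s.
1–5 s: v starts -2 cm/s; Δx = -2·4 + ½·7·4² = 48 cm; v ends 26 cm/s.
5–9 s: v starts 26 cm/s; Δx = 26·4 + ½·-8·4² = 40 cm; v ends -6 cm/s.
9–12 s: v starts -6 cm/s; Δx = -6·3 + ½·-11·3² = -67.5 cm; v ends -39 cm/s.
x(12) = 9 + Σ Δx = 27 cm.

27 cm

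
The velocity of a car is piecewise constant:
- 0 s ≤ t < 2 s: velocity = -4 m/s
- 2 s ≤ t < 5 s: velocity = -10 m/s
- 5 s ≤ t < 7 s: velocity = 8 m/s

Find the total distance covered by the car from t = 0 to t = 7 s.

54 m

Distance (not displacement) is the total path length: add the absolute areas under v-t.
0–2 s: |-4| × 2 = 8 m
2–5 s: |-10| × 3 = 30 m
5–7 s: |8| × 2 = 16 m
Total distance = 54 m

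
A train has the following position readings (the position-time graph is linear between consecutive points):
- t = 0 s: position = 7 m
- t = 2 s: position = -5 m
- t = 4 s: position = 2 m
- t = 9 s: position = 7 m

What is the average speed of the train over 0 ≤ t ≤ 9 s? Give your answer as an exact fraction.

8/3 m/s

Average speed = (total path length)/(elapsed time); on a piecewise-linear x-t graph the path length is Σ|Δx|.
0–2 s: |Δx| = |-5 − 7| = 12 m
2–4 s: |Δx| = |2 − -5| = 7 m
4–9 s: |Δx| = |7 − 2| = 5 m
Total path = 24 m; average speed = 24/9 = 8/3 m/s.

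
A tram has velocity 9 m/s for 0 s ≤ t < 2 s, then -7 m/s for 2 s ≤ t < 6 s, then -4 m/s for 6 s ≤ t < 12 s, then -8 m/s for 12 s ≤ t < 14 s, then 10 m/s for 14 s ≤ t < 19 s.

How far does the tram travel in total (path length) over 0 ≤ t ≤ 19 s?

Total distance travelled is ∫|v| dt — sum the magnitudes of each area piece.
0–2 s: |9| × 2 = 18 m
2–6 s: |-7| × 4 = 28 m
6–12 s: |-4| × 6 = 24 m
12–14 s: |-8| × 2 = 16 m
14–19 s: |10| × 5 = 50 m
Total distance = 136 m

136 m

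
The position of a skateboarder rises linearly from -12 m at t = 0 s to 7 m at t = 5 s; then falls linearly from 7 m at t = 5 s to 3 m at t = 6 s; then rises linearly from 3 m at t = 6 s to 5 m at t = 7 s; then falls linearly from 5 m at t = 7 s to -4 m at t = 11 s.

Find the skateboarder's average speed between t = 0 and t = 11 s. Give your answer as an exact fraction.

34/11 m/s

Average speed = (total path length)/(elapsed time); on a piecewise-linear x-t graph the path length is Σ|Δx|.
0–5 s: |Δx| = |7 − -12| = 19 m
5–6 s: |Δx| = |3 − 7| = 4 m
6–7 s: |Δx| = |5 − 3| = 2 m
7–11 s: |Δx| = |-4 − 5| = 9 m
Total path = 34 m; average speed = 34/11 = 34/11 m/s.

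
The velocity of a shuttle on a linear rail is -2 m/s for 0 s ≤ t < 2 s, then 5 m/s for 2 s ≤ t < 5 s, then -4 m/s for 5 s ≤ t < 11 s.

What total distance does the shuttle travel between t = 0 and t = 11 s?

Distance (not displacement) is the total path length: add the absolute areas under v-t.
0–2 s: |-2| × 2 = 4 m
2–5 s: |5| × 3 = 15 m
5–11 s: |-4| × 6 = 24 m
Total distance = 43 m

43 m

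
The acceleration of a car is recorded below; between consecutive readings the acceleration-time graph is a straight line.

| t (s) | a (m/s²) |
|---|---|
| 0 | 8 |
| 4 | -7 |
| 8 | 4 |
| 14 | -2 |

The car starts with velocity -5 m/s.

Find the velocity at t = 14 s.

Δv equals the area under the a-t graph; then v = v₀ + Δv.
0–4 s: ½(8 + -7)(4) = 2 m/s
4–8 s: ½(-7 + 4)(4) = -6 m/s
8–14 s: ½(4 + -2)(6) = 6 m/s
Δv = 2 m/s, so v(14) = -5 + (2) = -3 m/s.

-3 m/s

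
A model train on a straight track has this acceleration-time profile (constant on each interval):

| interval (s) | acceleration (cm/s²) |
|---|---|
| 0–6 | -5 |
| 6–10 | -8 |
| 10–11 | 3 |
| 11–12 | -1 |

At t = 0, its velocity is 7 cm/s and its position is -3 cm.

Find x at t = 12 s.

On each constant-a segment, Δv = aΔt and Δx = v₀Δt + ½aΔt²; chain segment to segment.
0–6 s: v starts 7 cm/s; Δx = 7·6 + ½·-5·6² = -48 cm; v ends -23 cm/s.
6–10 s: v starts -23 cm/s; Δx = -23·4 + ½·-8·4² = -156 cm; v ends -55 cm/s.
10–11 s: v starts -55 cm/s; Δx = -55·1 + ½·3·1² = -53.5 cm; v ends -52 cm/s.
11–12 s: v starts -52 cm/s; Δx = -52·1 + ½·-1·1² = -52.5 cm; v ends -53 cm/s.
x(12) = -3 + Σ Δx = -313 cm.

-313 cm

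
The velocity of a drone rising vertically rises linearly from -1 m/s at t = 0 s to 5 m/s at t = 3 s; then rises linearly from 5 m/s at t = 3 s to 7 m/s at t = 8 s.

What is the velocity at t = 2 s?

On 0–3 s the graph is linear from -1 to 5 m/s: v(2) = -1 + (5 − -1)·(2 − 0)/(3 − 0) = 3 m/s.

3 m/s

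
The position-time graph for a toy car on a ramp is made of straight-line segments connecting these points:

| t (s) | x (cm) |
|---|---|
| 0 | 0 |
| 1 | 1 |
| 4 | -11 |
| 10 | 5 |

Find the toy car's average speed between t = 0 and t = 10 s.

2.9 cm/s

Average speed = (total path length)/(elapsed time); on a piecewise-linear x-t graph the path length is Σ|Δx|.
0–1 s: |Δx| = |1 − 0| = 1 cm
1–4 s: |Δx| = |-11 − 1| = 12 cm
4–10 s: |Δx| = |5 − -11| = 16 cm
Total path = 29 cm; average speed = 29/10 = 2.9 cm/s.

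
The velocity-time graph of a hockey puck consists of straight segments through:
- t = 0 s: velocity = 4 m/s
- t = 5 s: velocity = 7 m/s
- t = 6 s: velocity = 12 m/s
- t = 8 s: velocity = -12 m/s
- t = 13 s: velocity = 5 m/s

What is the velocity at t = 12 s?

On 8–13 s the graph is linear from -12 to 5 m/s: v(12) = -12 + (5 − -12)·(12 − 8)/(13 − 8) = 1.6 m/s.

1.6 m/s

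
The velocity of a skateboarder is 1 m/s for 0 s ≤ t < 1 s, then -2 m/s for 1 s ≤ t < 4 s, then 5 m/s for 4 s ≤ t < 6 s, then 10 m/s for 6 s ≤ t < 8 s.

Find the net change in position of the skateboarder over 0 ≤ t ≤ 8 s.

25 m

Net displacement equals the area under the velocity-time graph (areas below the axis count negative).
0–1 s: 1 × 1 = 1 m
1–4 s: -2 × 3 = -6 m
4–6 s: 5 × 2 = 10 m
6–8 s: 10 × 2 = 20 m
Net displacement = 25 m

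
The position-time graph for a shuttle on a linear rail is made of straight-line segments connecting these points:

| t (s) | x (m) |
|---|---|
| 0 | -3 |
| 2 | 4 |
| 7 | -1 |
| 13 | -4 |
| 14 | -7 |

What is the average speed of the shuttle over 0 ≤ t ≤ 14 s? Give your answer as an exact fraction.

Average speed = (total path length)/(elapsed time); on a piecewise-linear x-t graph the path length is Σ|Δx|.
0–2 s: |Δx| = |4 − -3| = 7 m
2–7 s: |Δx| = |-1 − 4| = 5 m
7–13 s: |Δx| = |-4 − -1| = 3 m
13–14 s: |Δx| = |-7 − -4| = 3 m
Total path = 18 m; average speed = 18/14 = 9/7 m/s.

9/7 m/s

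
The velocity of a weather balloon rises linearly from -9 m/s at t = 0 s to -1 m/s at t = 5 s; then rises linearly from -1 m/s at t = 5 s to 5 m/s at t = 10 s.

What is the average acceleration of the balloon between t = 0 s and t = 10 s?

1.4 m/s²

Average acceleration = Δv/Δt = (5 − -9)/(10 − 0) = 1.4 m/s².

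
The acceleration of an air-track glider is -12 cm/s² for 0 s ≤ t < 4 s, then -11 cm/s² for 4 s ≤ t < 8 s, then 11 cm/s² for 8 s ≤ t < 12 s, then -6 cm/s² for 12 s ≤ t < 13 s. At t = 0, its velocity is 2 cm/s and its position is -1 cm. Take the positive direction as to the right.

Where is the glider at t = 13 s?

On each constant-a segment, Δv = aΔt and Δx = v₀Δt + ½aΔt²; chain segment to segment.
0–4 s: v starts 2 cm/s; Δx = 2·4 + ½·-12·4² = -88 cm; v ends -46 cm/s.
4–8 s: v starts -46 cm/s; Δx = -46·4 + ½·-11·4² = -272 cm; v ends -90 cm/s.
8–12 s: v starts -90 cm/s; Δx = -90·4 + ½·11·4² = -272 cm; v ends -46 cm/s.
12–13 s: v starts -46 cm/s; Δx = -46·1 + ½·-6·1² = -49 cm; v ends -52 cm/s.
x(13) = -1 + Σ Δx = -682 cm.

-682 cm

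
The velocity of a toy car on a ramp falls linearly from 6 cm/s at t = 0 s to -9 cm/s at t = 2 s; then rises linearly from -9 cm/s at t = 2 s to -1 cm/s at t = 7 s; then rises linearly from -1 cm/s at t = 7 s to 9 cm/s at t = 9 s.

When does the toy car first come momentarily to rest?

v changes sign on 0–2 s (from 6 to -9); the graph is linear there, so v = 0 at t = 0 + (-6)·(2 − 0)/(-9 − 6) = 0.8 s.

t = 0.8 s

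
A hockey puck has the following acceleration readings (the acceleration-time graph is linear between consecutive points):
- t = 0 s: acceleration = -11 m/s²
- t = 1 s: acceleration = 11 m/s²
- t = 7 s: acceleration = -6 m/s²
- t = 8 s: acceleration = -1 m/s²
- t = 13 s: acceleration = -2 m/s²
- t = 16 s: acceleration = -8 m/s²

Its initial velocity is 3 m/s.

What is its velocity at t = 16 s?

-8 m/s

Δv equals the area under the a-t graph; then v = v₀ + Δv.
0–1 s: ½(-11 + 11)(1) = 0 m/s
1–7 s: ½(11 + -6)(6) = 15 m/s
7–8 s: ½(-6 + -1)(1) = -3.5 m/s
8–13 s: ½(-1 + -2)(5) = -7.5 m/s
13–16 s: ½(-2 + -8)(3) = -15 m/s
Δv = -11 m/s, so v(16) = 3 + (-11) = -8 m/s.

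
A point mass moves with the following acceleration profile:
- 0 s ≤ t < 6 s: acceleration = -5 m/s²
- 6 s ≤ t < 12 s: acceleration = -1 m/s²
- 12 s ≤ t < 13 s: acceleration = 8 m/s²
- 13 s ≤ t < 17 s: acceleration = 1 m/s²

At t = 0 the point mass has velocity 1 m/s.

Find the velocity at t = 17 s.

-23 m/s

Δv equals the area under the a-t graph; then v = v₀ + Δv.
0–6 s: -5 × 6 = -30 m/s
6–12 s: -1 × 6 = -6 m/s
12–13 s: 8 × 1 = 8 m/s
13–17 s: 1 × 4 = 4 m/s
Δv = -24 m/s, so v(17) = 1 + (-24) = -23 m/s.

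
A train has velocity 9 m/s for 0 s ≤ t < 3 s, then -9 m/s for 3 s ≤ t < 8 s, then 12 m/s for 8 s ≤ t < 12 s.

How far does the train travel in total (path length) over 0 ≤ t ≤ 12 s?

Total distance travelled is ∫|v| dt — sum the magnitudes of each area piece.
0–3 s: |9| × 3 = 27 m
3–8 s: |-9| × 5 = 45 m
8–12 s: |12| × 4 = 48 m
Total distance = 120 m

120 m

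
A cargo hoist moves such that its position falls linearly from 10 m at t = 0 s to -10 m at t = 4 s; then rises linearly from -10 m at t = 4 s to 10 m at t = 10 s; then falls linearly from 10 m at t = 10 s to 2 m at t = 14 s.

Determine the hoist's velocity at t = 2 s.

Velocity is the slope of the x-t graph on 0–4 s: (-10 − 10)/(4 − 0) = -5 m/s.

-5 m/s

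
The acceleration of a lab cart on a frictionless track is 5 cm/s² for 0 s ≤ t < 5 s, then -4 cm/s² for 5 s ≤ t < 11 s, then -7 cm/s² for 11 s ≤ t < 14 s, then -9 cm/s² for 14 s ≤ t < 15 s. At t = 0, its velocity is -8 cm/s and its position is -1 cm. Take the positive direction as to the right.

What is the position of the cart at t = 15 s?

On each constant-a segment, Δv = aΔt and Δx = v₀Δt + ½aΔt²; chain segment to segment.
0–5 s: v starts -8 cm/s; Δx = -8·5 + ½·5·5² = 22.5 cm; v ends 17 cm/s.
5–11 s: v starts 17 cm/s; Δx = 17·6 + ½·-4·6² = 30 cm; v ends -7 cm/s.
11–14 s: v starts -7 cm/s; Δx = -7·3 + ½·-7·3² = -52.5 cm; v ends -28 cm/s.
14–15 s: v starts -28 cm/s; Δx = -28·1 + ½·-9·1² = -32.5 cm; v ends -37 cm/s.
x(15) = -1 + Σ Δx = -33.5 cm.

-33.5 cm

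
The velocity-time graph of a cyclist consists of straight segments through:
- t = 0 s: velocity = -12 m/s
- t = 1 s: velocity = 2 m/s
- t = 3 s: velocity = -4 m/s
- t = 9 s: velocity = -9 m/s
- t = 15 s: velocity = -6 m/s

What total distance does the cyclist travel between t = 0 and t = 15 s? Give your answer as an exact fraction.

1945/21 m

Distance (not displacement) is the total path length: add the absolute areas under v-t.
0–1 s: v = 0 at t = 6/7 s; triangle areas 36/7 + 1/7 = 37/7 m
1–3 s: v = 0 at t = 5/3 s; triangle areas 2/3 + 8/3 = 10/3 m
3–9 s: |½(-4 + -9)(6)| = 39 m
9–15 s: |½(-9 + -6)(6)| = 45 m
Total distance = 1945/21 m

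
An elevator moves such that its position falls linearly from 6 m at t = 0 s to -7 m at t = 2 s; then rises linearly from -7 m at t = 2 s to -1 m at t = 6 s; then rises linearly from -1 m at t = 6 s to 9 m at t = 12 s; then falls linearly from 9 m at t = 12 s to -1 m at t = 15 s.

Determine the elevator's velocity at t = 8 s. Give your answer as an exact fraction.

5/3 m/s

Velocity is the slope of the x-t graph on 6–12 s: (9 − -1)/(12 − 6) = 5/3 m/s.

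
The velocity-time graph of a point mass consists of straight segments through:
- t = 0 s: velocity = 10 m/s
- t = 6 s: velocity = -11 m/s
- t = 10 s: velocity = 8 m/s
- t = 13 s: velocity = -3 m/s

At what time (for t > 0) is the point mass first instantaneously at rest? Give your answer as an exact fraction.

t = 20/7 s

v changes sign on 0–6 s (from 10 to -11); the graph is linear there, so v = 0 at t = 0 + (-10)·(6 − 0)/(-11 − 10) = 20/7 s.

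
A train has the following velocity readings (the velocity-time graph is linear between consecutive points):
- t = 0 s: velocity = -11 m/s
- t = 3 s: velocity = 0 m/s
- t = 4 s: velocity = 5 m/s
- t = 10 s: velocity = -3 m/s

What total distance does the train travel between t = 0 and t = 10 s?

Distance (not displacement) is the total path length: add the absolute areas under v-t.
0–3 s: |½(-11 + 0)(3)| = 16.5 m
3–4 s: |½(0 + 5)(1)| = 2.5 m
4–10 s: v = 0 at t = 7.75 s; triangle areas 9.375 + 3.375 = 12.75 m
Total distance = 31.75 m

31.75 m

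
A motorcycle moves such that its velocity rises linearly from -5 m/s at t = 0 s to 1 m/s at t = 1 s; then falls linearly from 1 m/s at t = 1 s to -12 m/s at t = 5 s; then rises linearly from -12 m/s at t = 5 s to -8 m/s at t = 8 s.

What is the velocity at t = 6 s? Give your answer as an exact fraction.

On 5–8 s the graph is linear from -12 to -8 m/s: v(6) = -12 + (-8 − -12)·(6 − 5)/(8 − 5) = -32/3 m/s.

-32/3 m/s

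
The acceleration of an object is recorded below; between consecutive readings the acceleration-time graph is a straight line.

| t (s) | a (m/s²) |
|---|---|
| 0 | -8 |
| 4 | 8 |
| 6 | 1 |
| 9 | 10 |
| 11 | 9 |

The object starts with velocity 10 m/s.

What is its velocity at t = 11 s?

Δv equals the area under the a-t graph; then v = v₀ + Δv.
0–4 s: ½(-8 + 8)(4) = 0 m/s
4–6 s: ½(8 + 1)(2) = 9 m/s
6–9 s: ½(1 + 10)(3) = 16.5 m/s
9–11 s: ½(10 + 9)(2) = 19 m/s
Δv = 44.5 m/s, so v(11) = 10 + (44.5) = 54.5 m/s.

54.5 m/s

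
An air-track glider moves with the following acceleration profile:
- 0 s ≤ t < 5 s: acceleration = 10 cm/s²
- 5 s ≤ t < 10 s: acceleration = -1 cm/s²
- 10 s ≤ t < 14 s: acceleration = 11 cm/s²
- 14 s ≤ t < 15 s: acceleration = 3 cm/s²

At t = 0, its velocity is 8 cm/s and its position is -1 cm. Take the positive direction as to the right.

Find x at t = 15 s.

On each constant-a segment, Δv = aΔt and Δx = v₀Δt + ½aΔt²; chain segment to segment.
0–5 s: v starts 8 cm/s; Δx = 8·5 + ½·10·5² = 165 cm; v ends 58 cm/s.
5–10 s: v starts 58 cm/s; Δx = 58·5 + ½·-1·5² = 277.5 cm; v ends 53 cm/s.
10–14 s: v starts 53 cm/s; Δx = 53·4 + ½·11·4² = 300 cm; v ends 97 cm/s.
14–15 s: v starts 97 cm/s; Δx = 97·1 + ½·3·1² = 98.5 cm; v ends 100 cm/s.
x(15) = -1 + Σ Δx = 840 cm.

840 cm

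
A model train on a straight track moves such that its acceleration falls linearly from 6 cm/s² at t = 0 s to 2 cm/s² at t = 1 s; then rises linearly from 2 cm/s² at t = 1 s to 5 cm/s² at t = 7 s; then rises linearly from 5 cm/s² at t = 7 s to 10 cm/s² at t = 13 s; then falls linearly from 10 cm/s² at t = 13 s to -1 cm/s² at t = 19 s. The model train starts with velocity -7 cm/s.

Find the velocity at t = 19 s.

Δv equals the area under the a-t graph; then v = v₀ + Δv.
0–1 s: ½(6 + 2)(1) = 4 cm/s
1–7 s: ½(2 + 5)(6) = 21 cm/s
7–13 s: ½(5 + 10)(6) = 45 cm/s
13–19 s: ½(10 + -1)(6) = 27 cm/s
Δv = 97 cm/s, so v(19) = -7 + (97) = 90 cm/s.

90 cm/s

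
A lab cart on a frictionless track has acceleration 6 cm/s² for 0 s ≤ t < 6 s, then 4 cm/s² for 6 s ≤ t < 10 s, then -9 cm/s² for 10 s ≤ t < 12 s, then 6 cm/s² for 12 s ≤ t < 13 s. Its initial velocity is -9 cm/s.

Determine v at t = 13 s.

31 cm/s

Δv equals the area under the a-t graph; then v = v₀ + Δv.
0–6 s: 6 × 6 = 36 cm/s
6–10 s: 4 × 4 = 16 cm/s
10–12 s: -9 × 2 = -18 cm/s
12–13 s: 6 × 1 = 6 cm/s
Δv = 40 cm/s, so v(13) = -9 + (40) = 31 cm/s.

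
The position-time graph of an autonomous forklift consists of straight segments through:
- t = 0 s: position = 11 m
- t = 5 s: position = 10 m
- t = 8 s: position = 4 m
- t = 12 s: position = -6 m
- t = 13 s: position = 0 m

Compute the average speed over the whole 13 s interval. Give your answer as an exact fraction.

Average speed = (total path length)/(elapsed time); on a piecewise-linear x-t graph the path length is Σ|Δx|.
0–5 s: |Δx| = |10 − 11| = 1 m
5–8 s: |Δx| = |4 − 10| = 6 m
8–12 s: |Δx| = |-6 − 4| = 10 m
12–13 s: |Δx| = |0 − -6| = 6 m
Total path = 23 m; average speed = 23/13 = 23/13 m/s.

23/13 m/s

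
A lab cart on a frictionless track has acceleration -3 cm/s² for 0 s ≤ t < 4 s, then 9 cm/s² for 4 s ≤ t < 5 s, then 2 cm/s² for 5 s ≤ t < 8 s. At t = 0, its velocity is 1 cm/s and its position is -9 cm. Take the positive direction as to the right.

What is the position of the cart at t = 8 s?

-32.5 cm

On each constant-a segment, Δv = aΔt and Δx = v₀Δt + ½aΔt²; chain segment to segment.
0–4 s: v starts 1 cm/s; Δx = 1·4 + ½·-3·4² = -20 cm; v ends -11 cm/s.
4–5 s: v starts -11 cm/s; Δx = -11·1 + ½·9·1² = -6.5 cm; v ends -2 cm/s.
5–8 s: v starts -2 cm/s; Δx = -2·3 + ½·2·3² = 3 cm; v ends 4 cm/s.
x(8) = -9 + Σ Δx = -32.5 cm.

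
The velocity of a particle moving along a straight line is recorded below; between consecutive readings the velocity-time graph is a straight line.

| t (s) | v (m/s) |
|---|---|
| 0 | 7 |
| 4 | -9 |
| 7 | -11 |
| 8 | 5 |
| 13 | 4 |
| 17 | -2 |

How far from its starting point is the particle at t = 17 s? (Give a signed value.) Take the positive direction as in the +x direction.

-10.5 m

Displacement is the signed area under the v-t curve.
0–4 s: ½(7 + -9)(4) = -4 m
4–7 s: ½(-9 + -11)(3) = -30 m
7–8 s: ½(-11 + 5)(1) = -3 m
8–13 s: ½(5 + 4)(5) = 22.5 m
13–17 s: ½(4 + -2)(4) = 4 m
Net displacement = -10.5 m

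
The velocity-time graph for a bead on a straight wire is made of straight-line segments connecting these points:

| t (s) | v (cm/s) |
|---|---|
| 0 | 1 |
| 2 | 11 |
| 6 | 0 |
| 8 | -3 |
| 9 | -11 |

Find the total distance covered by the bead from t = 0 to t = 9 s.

44 cm

Total distance travelled is ∫|v| dt — sum the magnitudes of each area piece.
0–2 s: |½(1 + 11)(2)| = 12 cm
2–6 s: |½(11 + 0)(4)| = 22 cm
6–8 s: |½(0 + -3)(2)| = 3 cm
8–9 s: |½(-3 + -11)(1)| = 7 cm
Total distance = 44 cm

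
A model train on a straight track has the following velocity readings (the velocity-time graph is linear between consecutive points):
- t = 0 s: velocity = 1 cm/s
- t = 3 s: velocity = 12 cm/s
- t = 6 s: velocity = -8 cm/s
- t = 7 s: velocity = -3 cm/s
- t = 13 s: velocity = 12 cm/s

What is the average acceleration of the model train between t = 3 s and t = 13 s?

Average acceleration = Δv/Δt = (12 − 12)/(13 − 3) = 0 cm/s².

0 cm/s²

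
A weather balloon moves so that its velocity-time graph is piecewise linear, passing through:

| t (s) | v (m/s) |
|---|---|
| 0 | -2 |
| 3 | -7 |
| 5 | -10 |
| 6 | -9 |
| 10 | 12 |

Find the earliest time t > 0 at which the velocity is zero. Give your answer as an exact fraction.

t = 54/7 s

v changes sign on 6–10 s (from -9 to 12); the graph is linear there, so v = 0 at t = 6 + (9)·(10 − 6)/(12 − -9) = 54/7 s.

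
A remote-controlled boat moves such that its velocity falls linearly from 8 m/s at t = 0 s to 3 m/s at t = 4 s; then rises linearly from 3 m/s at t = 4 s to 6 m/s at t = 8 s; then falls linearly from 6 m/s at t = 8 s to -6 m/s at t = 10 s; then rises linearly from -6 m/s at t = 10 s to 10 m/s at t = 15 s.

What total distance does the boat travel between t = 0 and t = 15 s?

67.25 m

Total distance travelled is ∫|v| dt — sum the magnitudes of each area piece.
0–4 s: |½(8 + 3)(4)| = 22 m
4–8 s: |½(3 + 6)(4)| = 18 m
8–10 s: v = 0 at t = 9 s; triangle areas 3 + 3 = 6 m
10–15 s: v = 0 at t = 11.875 s; triangle areas 5.625 + 15.625 = 21.25 m
Total distance = 67.25 m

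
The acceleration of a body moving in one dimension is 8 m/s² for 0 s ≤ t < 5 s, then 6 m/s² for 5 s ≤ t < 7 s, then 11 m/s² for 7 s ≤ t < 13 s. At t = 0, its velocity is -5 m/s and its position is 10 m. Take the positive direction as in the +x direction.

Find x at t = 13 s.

On each constant-a segment, Δv = aΔt and Δx = v₀Δt + ½aΔt²; chain segment to segment.
0–5 s: v starts -5 m/s; Δx = -5·5 + ½·8·5² = 75 m; v ends 35 m/s.
5–7 s: v starts 35 m/s; Δx = 35·2 + ½·6·2² = 82 m; v ends 47 m/s.
7–13 s: v starts 47 m/s; Δx = 47·6 + ½·11·6² = 480 m; v ends 113 m/s.
x(13) = 10 + Σ Δx = 647 m.

647 m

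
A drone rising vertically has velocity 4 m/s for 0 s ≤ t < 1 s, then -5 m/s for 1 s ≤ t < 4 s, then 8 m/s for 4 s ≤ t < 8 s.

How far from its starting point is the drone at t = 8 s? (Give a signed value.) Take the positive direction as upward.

21 m

Displacement is the signed area under the v-t curve.
0–1 s: 4 × 1 = 4 m
1–4 s: -5 × 3 = -15 m
4–8 s: 8 × 4 = 32 m
Net displacement = 21 m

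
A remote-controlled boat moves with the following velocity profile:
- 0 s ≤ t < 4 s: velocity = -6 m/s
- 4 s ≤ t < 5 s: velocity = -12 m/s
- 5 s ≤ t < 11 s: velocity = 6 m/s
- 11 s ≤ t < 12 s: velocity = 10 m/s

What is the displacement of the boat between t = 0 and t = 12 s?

10 m

Net displacement equals the area under the velocity-time graph (areas below the axis count negative).
0–4 s: -6 × 4 = -24 m
4–5 s: -12 × 1 = -12 m
5–11 s: 6 × 6 = 36 m
11–12 s: 10 × 1 = 10 m
Net displacement = 10 m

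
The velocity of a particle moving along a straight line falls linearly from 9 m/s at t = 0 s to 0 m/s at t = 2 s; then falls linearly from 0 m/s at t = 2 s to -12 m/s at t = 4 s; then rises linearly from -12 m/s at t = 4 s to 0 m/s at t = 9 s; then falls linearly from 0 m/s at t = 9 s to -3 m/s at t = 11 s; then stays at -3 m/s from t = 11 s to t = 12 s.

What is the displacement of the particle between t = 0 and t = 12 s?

Net displacement equals the area under the velocity-time graph (areas below the axis count negative).
0–2 s: ½(9 + 0)(2) = 9 m
2–4 s: ½(0 + -12)(2) = -12 m
4–9 s: ½(-12 + 0)(5) = -30 m
9–11 s: ½(0 + -3)(2) = -3 m
11–12 s: -3 × 1 = -3 m
Net displacement = -39 m

-39 m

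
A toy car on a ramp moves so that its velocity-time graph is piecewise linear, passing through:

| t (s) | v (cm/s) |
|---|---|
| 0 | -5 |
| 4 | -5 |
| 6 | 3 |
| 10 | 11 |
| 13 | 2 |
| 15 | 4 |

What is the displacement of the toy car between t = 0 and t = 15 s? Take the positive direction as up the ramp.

31.5 cm

Net displacement equals the area under the velocity-time graph (areas below the axis count negative).
0–4 s: -5 × 4 = -20 cm
4–6 s: ½(-5 + 3)(2) = -2 cm
6–10 s: ½(3 + 11)(4) = 28 cm
10–13 s: ½(11 + 2)(3) = 19.5 cm
13–15 s: ½(2 + 4)(2) = 6 cm
Net displacement = 31.5 cm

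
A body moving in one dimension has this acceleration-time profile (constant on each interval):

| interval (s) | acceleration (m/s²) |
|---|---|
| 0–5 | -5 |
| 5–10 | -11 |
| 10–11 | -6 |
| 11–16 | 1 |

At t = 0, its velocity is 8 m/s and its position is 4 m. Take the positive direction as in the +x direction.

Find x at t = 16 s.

On each constant-a segment, Δv = aΔt and Δx = v₀Δt + ½aΔt²; chain segment to segment.
0–5 s: v starts 8 m/s; Δx = 8·5 + ½·-5·5² = -22.5 m; v ends -17 m/s.
5–10 s: v starts -17 m/s; Δx = -17·5 + ½·-11·5² = -222.5 m; v ends -72 m/s.
10–11 s: v starts -72 m/s; Δx = -72·1 + ½·-6·1² = -75 m; v ends -78 m/s.
11–16 s: v starts -78 m/s; Δx = -78·5 + ½·1·5² = -377.5 m; v ends -73 m/s.
x(16) = 4 + Σ Δx = -693.5 m.

-693.5 m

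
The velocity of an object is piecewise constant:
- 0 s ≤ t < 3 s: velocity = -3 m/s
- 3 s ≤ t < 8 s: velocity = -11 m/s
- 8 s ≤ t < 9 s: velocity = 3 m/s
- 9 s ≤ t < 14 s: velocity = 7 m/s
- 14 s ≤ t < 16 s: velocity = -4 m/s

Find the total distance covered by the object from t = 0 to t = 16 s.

Total distance travelled is ∫|v| dt — sum the magnitudes of each area piece.
0–3 s: |-3| × 3 = 9 m
3–8 s: |-11| × 5 = 55 m
8–9 s: |3| × 1 = 3 m
9–14 s: |7| × 5 = 35 m
14–16 s: |-4| × 2 = 8 m
Total distance = 110 m

110 m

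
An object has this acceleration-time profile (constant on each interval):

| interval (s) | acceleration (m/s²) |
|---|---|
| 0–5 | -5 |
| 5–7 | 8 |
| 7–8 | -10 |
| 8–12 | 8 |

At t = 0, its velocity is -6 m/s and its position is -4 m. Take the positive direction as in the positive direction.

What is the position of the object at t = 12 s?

On each constant-a segment, Δv = aΔt and Δx = v₀Δt + ½aΔt²; chain segment to segment.
0–5 s: v starts -6 m/s; Δx = -6·5 + ½·-5·5² = -92.5 m; v ends -31 m/s.
5–7 s: v starts -31 m/s; Δx = -31·2 + ½·8·2² = -46 m; v ends -15 m/s.
7–8 s: v starts -15 m/s; Δx = -15·1 + ½·-10·1² = -20 m; v ends -25 m/s.
8–12 s: v starts -25 m/s; Δx = -25·4 + ½·8·4² = -36 m; v ends 7 m/s.
x(12) = -4 + Σ Δx = -198.5 m.

-198.5 m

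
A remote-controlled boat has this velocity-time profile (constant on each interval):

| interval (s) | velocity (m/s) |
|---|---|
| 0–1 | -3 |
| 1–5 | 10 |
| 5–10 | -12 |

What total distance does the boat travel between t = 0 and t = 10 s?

103 m

Total distance travelled is ∫|v| dt — sum the magnitudes of each area piece.
0–1 s: |-3| × 1 = 3 m
1–5 s: |10| × 4 = 40 m
5–10 s: |-12| × 5 = 60 m
Total distance = 103 m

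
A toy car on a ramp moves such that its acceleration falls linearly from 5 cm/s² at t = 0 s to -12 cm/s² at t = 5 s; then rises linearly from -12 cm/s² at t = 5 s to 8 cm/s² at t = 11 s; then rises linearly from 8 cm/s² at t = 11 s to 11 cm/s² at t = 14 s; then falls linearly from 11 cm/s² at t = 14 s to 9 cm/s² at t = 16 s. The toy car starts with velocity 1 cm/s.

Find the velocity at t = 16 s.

20 cm/s

Δv equals the area under the a-t graph; then v = v₀ + Δv.
0–5 s: ½(5 + -12)(5) = -17.5 cm/s
5–11 s: ½(-12 + 8)(6) = -12 cm/s
11–14 s: ½(8 + 11)(3) = 28.5 cm/s
14–16 s: ½(11 + 9)(2) = 20 cm/s
Δv = 19 cm/s, so v(16) = 1 + (19) = 20 cm/s.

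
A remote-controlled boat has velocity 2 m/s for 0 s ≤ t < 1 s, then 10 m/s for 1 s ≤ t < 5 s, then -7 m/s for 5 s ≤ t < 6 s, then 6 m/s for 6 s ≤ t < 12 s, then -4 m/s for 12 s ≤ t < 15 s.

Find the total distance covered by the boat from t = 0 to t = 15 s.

97 m

Total distance travelled is ∫|v| dt — sum the magnitudes of each area piece.
0–1 s: |2| × 1 = 2 m
1–5 s: |10| × 4 = 40 m
5–6 s: |-7| × 1 = 7 m
6–12 s: |6| × 6 = 36 m
12–15 s: |-4| × 3 = 12 m
Total distance = 97 m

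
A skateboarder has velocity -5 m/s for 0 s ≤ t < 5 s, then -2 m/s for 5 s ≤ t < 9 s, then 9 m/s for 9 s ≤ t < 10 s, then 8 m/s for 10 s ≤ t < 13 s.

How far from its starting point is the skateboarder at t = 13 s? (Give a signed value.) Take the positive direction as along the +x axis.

0 m

Displacement is the signed area under the v-t curve.
0–5 s: -5 × 5 = -25 m
5–9 s: -2 × 4 = -8 m
9–10 s: 9 × 1 = 9 m
10–13 s: 8 × 3 = 24 m
Net displacement = 0 m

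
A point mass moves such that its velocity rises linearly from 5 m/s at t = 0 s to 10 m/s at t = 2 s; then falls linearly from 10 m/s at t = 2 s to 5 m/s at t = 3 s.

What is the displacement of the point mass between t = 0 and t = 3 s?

Net displacement equals the area under the velocity-time graph (areas below the axis count negative).
0–2 s: ½(5 + 10)(2) = 15 m
2–3 s: ½(10 + 5)(1) = 7.5 m
Net displacement = 22.5 m

22.5 m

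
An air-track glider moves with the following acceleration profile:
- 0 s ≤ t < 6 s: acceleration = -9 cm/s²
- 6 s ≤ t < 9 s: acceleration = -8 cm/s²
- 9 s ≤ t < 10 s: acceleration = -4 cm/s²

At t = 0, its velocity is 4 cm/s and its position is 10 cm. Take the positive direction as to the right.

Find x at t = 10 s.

-390 cm

On each constant-a segment, Δv = aΔt and Δx = v₀Δt + ½aΔt²; chain segment to segment.
0–6 s: v starts 4 cm/s; Δx = 4·6 + ½·-9·6² = -138 cm; v ends -50 cm/s.
6–9 s: v starts -50 cm/s; Δx = -50·3 + ½·-8·3² = -186 cm; v ends -74 cm/s.
9–10 s: v starts -74 cm/s; Δx = -74·1 + ½·-4·1² = -76 cm; v ends -78 cm/s.
x(10) = 10 + Σ Δx = -390 cm.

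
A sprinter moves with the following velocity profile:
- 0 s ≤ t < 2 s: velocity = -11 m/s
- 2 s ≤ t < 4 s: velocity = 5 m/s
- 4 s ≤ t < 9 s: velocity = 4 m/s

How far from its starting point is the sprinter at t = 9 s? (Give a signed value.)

Net displacement equals the area under the velocity-time graph (areas below the axis count negative).
0–2 s: -11 × 2 = -22 m
2–4 s: 5 × 2 = 10 m
4–9 s: 4 × 5 = 20 m
Net displacement = 8 m

8 m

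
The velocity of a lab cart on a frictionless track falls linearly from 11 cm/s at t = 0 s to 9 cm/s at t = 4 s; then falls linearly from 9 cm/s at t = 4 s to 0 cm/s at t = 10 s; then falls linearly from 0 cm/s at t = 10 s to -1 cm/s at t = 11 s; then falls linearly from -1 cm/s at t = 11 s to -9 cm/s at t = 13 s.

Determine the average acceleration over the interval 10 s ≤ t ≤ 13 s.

Average acceleration = Δv/Δt = (-9 − 0)/(13 − 10) = -3 cm/s².

-3 cm/s²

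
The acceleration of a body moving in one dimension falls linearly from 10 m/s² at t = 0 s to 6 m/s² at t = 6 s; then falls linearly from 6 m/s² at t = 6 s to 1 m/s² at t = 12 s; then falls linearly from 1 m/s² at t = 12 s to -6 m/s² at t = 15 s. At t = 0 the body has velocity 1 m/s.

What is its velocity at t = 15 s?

Δv equals the area under the a-t graph; then v = v₀ + Δv.
0–6 s: ½(10 + 6)(6) = 48 m/s
6–12 s: ½(6 + 1)(6) = 21 m/s
12–15 s: ½(1 + -6)(3) = -7.5 m/s
Δv = 61.5 m/s, so v(15) = 1 + (61.5) = 62.5 m/s.

62.5 m/s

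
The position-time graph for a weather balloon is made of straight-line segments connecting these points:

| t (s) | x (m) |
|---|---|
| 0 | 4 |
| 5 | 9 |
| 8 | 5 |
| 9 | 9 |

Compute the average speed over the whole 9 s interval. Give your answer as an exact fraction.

13/9 m/s

Average speed = (total path length)/(elapsed time); on a piecewise-linear x-t graph the path length is Σ|Δx|.
0–5 s: |Δx| = |9 − 4| = 5 m
5–8 s: |Δx| = |5 − 9| = 4 m
8–9 s: |Δx| = |9 − 5| = 4 m
Total path = 13 m; average speed = 13/9 = 13/9 m/s.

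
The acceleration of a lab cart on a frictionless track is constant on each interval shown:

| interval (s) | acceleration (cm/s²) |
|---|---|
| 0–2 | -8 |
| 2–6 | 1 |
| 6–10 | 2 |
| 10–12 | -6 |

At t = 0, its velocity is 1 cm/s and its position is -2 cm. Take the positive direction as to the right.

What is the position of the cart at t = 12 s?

-114 cm

On each constant-a segment, Δv = aΔt and Δx = v₀Δt + ½aΔt²; chain segment to segment.
0–2 s: v starts 1 cm/s; Δx = 1·2 + ½·-8·2² = -14 cm; v ends -15 cm/s.
2–6 s: v starts -15 cm/s; Δx = -15·4 + ½·1·4² = -52 cm; v ends -11 cm/s.
6–10 s: v starts -11 cm/s; Δx = -11·4 + ½·2·4² = -28 cm; v ends -3 cm/s.
10–12 s: v starts -3 cm/s; Δx = -3·2 + ½·-6·2² = -18 cm; v ends -15 cm/s.
x(12) = -2 + Σ Δx = -114 cm.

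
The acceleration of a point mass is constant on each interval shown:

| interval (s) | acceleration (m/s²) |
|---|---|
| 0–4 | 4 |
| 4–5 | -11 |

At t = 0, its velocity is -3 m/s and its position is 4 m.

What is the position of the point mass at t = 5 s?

31.5 m

On each constant-a segment, Δv = aΔt and Δx = v₀Δt + ½aΔt²; chain segment to segment.
0–4 s: v starts -3 m/s; Δx = -3·4 + ½·4·4² = 20 m; v ends 13 m/s.
4–5 s: v starts 13 m/s; Δx = 13·1 + ½·-11·1² = 7.5 m; v ends 2 m/s.
x(5) = 4 + Σ Δx = 31.5 m.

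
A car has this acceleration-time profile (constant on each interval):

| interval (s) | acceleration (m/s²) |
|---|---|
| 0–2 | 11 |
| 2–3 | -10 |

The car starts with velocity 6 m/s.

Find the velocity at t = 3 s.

Δv equals the area under the a-t graph; then v = v₀ + Δv.
0–2 s: 11 × 2 = 22 m/s
2–3 s: -10 × 1 = -10 m/s
Δv = 12 m/s, so v(3) = 6 + (12) = 18 m/s.

18 m/s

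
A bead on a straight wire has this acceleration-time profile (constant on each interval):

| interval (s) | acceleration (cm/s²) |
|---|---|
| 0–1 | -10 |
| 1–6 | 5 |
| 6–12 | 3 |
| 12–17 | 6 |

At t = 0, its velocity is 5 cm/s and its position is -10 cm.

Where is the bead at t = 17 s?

466.5 cm

On each constant-a segment, Δv = aΔt and Δx = v₀Δt + ½aΔt²; chain segment to segment.
0–1 s: v starts 5 cm/s; Δx = 5·1 + ½·-10·1² = 0 cm; v ends -5 cm/s.
1–6 s: v starts -5 cm/s; Δx = -5·5 + ½·5·5² = 37.5 cm; v ends 20 cm/s.
6–12 s: v starts 20 cm/s; Δx = 20·6 + ½·3·6² = 174 cm; v ends 38 cm/s.
12–17 s: v starts 38 cm/s; Δx = 38·5 + ½·6·5² = 265 cm; v ends 68 cm/s.
x(17) = -10 + Σ Δx = 466.5 cm.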